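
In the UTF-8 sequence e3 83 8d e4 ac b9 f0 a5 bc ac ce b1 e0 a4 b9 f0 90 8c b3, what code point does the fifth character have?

U+0939

Offset 0: leading byte 0xE3 = 11100011 → 3-byte char #1 = E3 83 8D.
Offset 3: leading byte 0xE4 = 11100100 → 3-byte char #2 = E4 AC B9.
Offset 6: leading byte 0xF0 = 11110000 → 4-byte char #3 = F0 A5 BC AC.
Offset 10: leading byte 0xCE = 11001110 → 2-byte char #4 = CE B1.
Offset 12: leading byte 0xE0 = 11100000 → 3-byte char #5 = E0 A4 B9.
Leading byte 0xE0 = 11100000 matches 1110xxxx → 3-byte sequence.
Byte 1: 0xE0 = 11100000, payload 0000 (4 bits).
Byte 2: 0xA4 = 10100100 (10xxxxxx ✓), payload 100100.
Byte 3: 0xB9 = 10111001 (10xxxxxx ✓), payload 111001.
Concatenate: 0000100100111001 = 0x939 (16 bits → U+0939).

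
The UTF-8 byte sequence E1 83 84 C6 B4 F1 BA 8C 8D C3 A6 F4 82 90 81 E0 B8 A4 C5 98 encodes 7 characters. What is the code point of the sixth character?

Offset 0: leading byte 0xE1 = 11100001 → 3-byte char #1 = E1 83 84.
Offset 3: leading byte 0xC6 = 11000110 → 2-byte char #2 = C6 B4.
Offset 5: leading byte 0xF1 = 11110001 → 4-byte char #3 = F1 BA 8C 8D.
Offset 9: leading byte 0xC3 = 11000011 → 2-byte char #4 = C3 A6.
Offset 11: leading byte 0xF4 = 11110100 → 4-byte char #5 = F4 82 90 81.
Offset 15: leading byte 0xE0 = 11100000 → 3-byte char #6 = E0 B8 A4.
Leading byte 0xE0 = 11100000 matches 1110xxxx → 3-byte sequence.
Byte 1: 0xE0 = 11100000, payload 0000 (4 bits).
Byte 2: 0xB8 = 10111000 (10xxxxxx ✓), payload 111000.
Byte 3: 0xA4 = 10100100 (10xxxxxx ✓), payload 100100.
Concatenate: 0000111000100100 = 0xE24 (16 bits → U+0E24).

U+0E24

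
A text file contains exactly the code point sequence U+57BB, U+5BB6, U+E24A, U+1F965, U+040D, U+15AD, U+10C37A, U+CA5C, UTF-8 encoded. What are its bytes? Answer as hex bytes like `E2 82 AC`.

E5 9E BB E5 AE B6 EE 89 8A F0 9F A5 A5 D0 8D E1 96 AD F4 8C 8D BA EC A9 9C

U+57BB: 3-byte form → E5 9E BB.
U+5BB6: 3-byte form → E5 AE B6.
U+E24A: 3-byte form → EE 89 8A.
U+1F965: 4-byte form → F0 9F A5 A5.
U+040D: 2-byte form → D0 8D.
U+15AD: 3-byte form → E1 96 AD.
U+10C37A: 4-byte form → F4 8C 8D BA.
U+CA5C: 3-byte form → EC A9 9C.
Concatenated (25 bytes): E5 9E BB E5 AE B6 EE 89 8A F0 9F A5 A5 D0 8D E1 96 AD F4 8C 8D BA EC A9 9C.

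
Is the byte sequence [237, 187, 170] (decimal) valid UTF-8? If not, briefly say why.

invalid (encodes a surrogate (U+D800–U+DFFF))

Structurally a 3-byte sequence; payload = 0xDEEA.
But 0xDEEA is in U+D800–U+DFFF, the surrogate range. Surrogates are not Unicode scalar values and are forbidden in UTF-8.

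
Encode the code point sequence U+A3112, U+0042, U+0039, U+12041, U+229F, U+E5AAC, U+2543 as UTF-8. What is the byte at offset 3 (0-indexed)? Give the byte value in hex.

0x92

U+A3112 → 4-byte form F2 A3 84 92 at offsets 0–3.
Offset 3 falls in char 1's range; it's byte 4 of F2 A3 84 92 = 0x92.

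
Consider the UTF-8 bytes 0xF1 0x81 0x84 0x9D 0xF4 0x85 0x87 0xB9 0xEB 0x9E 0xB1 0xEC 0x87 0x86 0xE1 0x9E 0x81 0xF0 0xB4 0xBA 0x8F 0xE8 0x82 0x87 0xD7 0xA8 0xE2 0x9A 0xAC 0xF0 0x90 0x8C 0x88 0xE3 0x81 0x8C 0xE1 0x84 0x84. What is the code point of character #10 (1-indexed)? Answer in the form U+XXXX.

U+10308

Offset 0: leading byte 0xF1 = 11110001 → 4-byte char #1 = F1 81 84 9D.
Offset 4: leading byte 0xF4 = 11110100 → 4-byte char #2 = F4 85 87 B9.
Offset 8: leading byte 0xEB = 11101011 → 3-byte char #3 = EB 9E B1.
Offset 11: leading byte 0xEC = 11101100 → 3-byte char #4 = EC 87 86.
Offset 14: leading byte 0xE1 = 11100001 → 3-byte char #5 = E1 9E 81.
Offset 17: leading byte 0xF0 = 11110000 → 4-byte char #6 = F0 B4 BA 8F.
Offset 21: leading byte 0xE8 = 11101000 → 3-byte char #7 = E8 82 87.
Offset 24: leading byte 0xD7 = 11010111 → 2-byte char #8 = D7 A8.
Offset 26: leading byte 0xE2 = 11100010 → 3-byte char #9 = E2 9A AC.
Offset 29: leading byte 0xF0 = 11110000 → 4-byte char #10 = F0 90 8C 88.
Leading byte 0xF0 = 11110000 matches 11110xxx → 4-byte sequence.
Byte 1: 0xF0 = 11110000, payload 000 (3 bits).
Byte 2: 0x90 = 10010000 (10xxxxxx ✓), payload 010000.
Byte 3: 0x8C = 10001100 (10xxxxxx ✓), payload 001100.
Byte 4: 0x88 = 10001000 (10xxxxxx ✓), payload 001000.
Concatenate: 000010000001100001000 = 0x10308 (21 bits → U+10308).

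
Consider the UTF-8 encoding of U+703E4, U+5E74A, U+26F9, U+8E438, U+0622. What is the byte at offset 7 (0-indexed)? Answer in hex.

U+703E4 → 4-byte form F1 B0 8F A4 at offsets 0–3.
U+5E74A → 4-byte form F1 9E 9D 8A at offsets 4–7.
Offset 7 falls in char 2's range; it's byte 4 of F1 9E 9D 8A = 0x8A.

0x8A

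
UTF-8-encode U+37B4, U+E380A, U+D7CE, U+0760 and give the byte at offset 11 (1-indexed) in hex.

0xDD

1-indexed offset 11 is 0-indexed offset 10.
U+37B4 → 3-byte form E3 9E B4 at offsets 0–2.
U+E380A → 4-byte form F3 A3 A0 8A at offsets 3–6.
U+D7CE → 3-byte form ED 9F 8E at offsets 7–9.
U+0760 → 2-byte form DD A0 at offsets 10–11.
Offset 10 falls in char 4's range; it's byte 1 of DD A0 = 0xDD.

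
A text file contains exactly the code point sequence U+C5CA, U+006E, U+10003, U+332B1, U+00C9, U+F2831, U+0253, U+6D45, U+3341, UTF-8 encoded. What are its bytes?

U+C5CA: 3-byte form → EC 97 8A.
U+006E: 1-byte form → 6E.
U+10003: 4-byte form → F0 90 80 83.
U+332B1: 4-byte form → F0 B3 8A B1.
U+00C9: 2-byte form → C3 89.
U+F2831: 4-byte form → F3 B2 A0 B1.
U+0253: 2-byte form → C9 93.
U+6D45: 3-byte form → E6 B5 85.
U+3341: 3-byte form → E3 8D 81.
Concatenated (26 bytes): EC 97 8A 6E F0 90 80 83 F0 B3 8A B1 C3 89 F3 B2 A0 B1 C9 93 E6 B5 85 E3 8D 81.

EC 97 8A 6E F0 90 80 83 F0 B3 8A B1 C3 89 F3 B2 A0 B1 C9 93 E6 B5 85 E3 8D 81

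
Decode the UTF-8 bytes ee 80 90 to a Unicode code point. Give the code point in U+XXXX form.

Leading byte 0xEE = 11101110 matches 1110xxxx → 3-byte sequence.
Byte 1: 0xEE = 11101110, payload 1110 (4 bits).
Byte 2: 0x80 = 10000000 (10xxxxxx ✓), payload 000000.
Byte 3: 0x90 = 10010000 (10xxxxxx ✓), payload 010000.
Concatenate: 1110000000010000 = 0xE010 (16 bits → U+E010).

U+E010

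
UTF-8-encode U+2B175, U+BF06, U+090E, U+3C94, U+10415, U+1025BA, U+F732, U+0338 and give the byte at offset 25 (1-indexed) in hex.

1-indexed offset 25 is 0-indexed offset 24.
U+2B175 → 4-byte form F0 AB 85 B5 at offsets 0–3.
U+BF06 → 3-byte form EB BC 86 at offsets 4–6.
U+090E → 3-byte form E0 A4 8E at offsets 7–9.
U+3C94 → 3-byte form E3 B2 94 at offsets 10–12.
U+10415 → 4-byte form F0 90 90 95 at offsets 13–16.
U+1025BA → 4-byte form F4 82 96 BA at offsets 17–20.
U+F732 → 3-byte form EF 9C B2 at offsets 21–23.
U+0338 → 2-byte form CC B8 at offsets 24–25.
Offset 24 falls in char 8's range; it's byte 1 of CC B8 = 0xCC.

0xCC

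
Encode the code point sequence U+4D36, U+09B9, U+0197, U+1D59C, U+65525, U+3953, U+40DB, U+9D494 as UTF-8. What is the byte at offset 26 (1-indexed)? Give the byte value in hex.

0x94

1-indexed offset 26 is 0-indexed offset 25.
U+4D36 → 3-byte form E4 B4 B6 at offsets 0–2.
U+09B9 → 3-byte form E0 A6 B9 at offsets 3–5.
U+0197 → 2-byte form C6 97 at offsets 6–7.
U+1D59C → 4-byte form F0 9D 96 9C at offsets 8–11.
U+65525 → 4-byte form F1 A5 94 A5 at offsets 12–15.
U+3953 → 3-byte form E3 A5 93 at offsets 16–18.
U+40DB → 3-byte form E4 83 9B at offsets 19–21.
U+9D494 → 4-byte form F2 9D 92 94 at offsets 22–25.
Offset 25 falls in char 8's range; it's byte 4 of F2 9D 92 94 = 0x94.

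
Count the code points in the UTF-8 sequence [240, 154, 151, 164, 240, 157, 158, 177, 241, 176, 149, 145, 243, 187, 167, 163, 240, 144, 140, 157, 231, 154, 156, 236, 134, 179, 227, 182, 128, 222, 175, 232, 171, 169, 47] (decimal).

Byte at offset 0: 0xF0 = 11110000 → 4-byte char (#1). Advance 4.
Byte at offset 4: 0xF0 = 11110000 → 4-byte char (#2). Advance 4.
Byte at offset 8: 0xF1 = 11110001 → 4-byte char (#3). Advance 4.
Byte at offset 12: 0xF3 = 11110011 → 4-byte char (#4). Advance 4.
Byte at offset 16: 0xF0 = 11110000 → 4-byte char (#5). Advance 4.
Byte at offset 20: 0xE7 = 11100111 → 3-byte char (#6). Advance 3.
Byte at offset 23: 0xEC = 11101100 → 3-byte char (#7). Advance 3.
Byte at offset 26: 0xE3 = 11100011 → 3-byte char (#8). Advance 3.
Byte at offset 29: 0xDE = 11011110 → 2-byte char (#9). Advance 2.
Byte at offset 31: 0xE8 = 11101000 → 3-byte char (#10). Advance 3.
Byte at offset 34: 0x2F = 00101111 → 1-byte char (#11). Advance 1.
Reached end at offset 35 after 11 code points.

11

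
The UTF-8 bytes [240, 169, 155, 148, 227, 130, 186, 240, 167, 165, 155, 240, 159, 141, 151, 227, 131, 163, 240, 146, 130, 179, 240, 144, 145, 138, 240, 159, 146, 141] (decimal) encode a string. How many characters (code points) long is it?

Byte at offset 0: 0xF0 = 11110000 → 4-byte char (#1). Advance 4.
Byte at offset 4: 0xE3 = 11100011 → 3-byte char (#2). Advance 3.
Byte at offset 7: 0xF0 = 11110000 → 4-byte char (#3). Advance 4.
Byte at offset 11: 0xF0 = 11110000 → 4-byte char (#4). Advance 4.
Byte at offset 15: 0xE3 = 11100011 → 3-byte char (#5). Advance 3.
Byte at offset 18: 0xF0 = 11110000 → 4-byte char (#6). Advance 4.
Byte at offset 22: 0xF0 = 11110000 → 4-byte char (#7). Advance 4.
Byte at offset 26: 0xF0 = 11110000 → 4-byte char (#8). Advance 4.
Reached end at offset 30 after 8 code points.

8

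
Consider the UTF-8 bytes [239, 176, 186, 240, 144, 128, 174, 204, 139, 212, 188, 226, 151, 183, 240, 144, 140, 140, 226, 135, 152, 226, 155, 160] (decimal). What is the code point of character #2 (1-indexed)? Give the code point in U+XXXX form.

Offset 0: leading byte 0xEF = 11101111 → 3-byte char #1 = EF B0 BA.
Offset 3: leading byte 0xF0 = 11110000 → 4-byte char #2 = F0 90 80 AE.
Leading byte 0xF0 = 11110000 matches 11110xxx → 4-byte sequence.
Byte 1: 0xF0 = 11110000, payload 000 (3 bits).
Byte 2: 0x90 = 10010000 (10xxxxxx ✓), payload 010000.
Byte 3: 0x80 = 10000000 (10xxxxxx ✓), payload 000000.
Byte 4: 0xAE = 10101110 (10xxxxxx ✓), payload 101110.
Concatenate: 000010000000000101110 = 0x1002E (21 bits → U+1002E).

U+1002E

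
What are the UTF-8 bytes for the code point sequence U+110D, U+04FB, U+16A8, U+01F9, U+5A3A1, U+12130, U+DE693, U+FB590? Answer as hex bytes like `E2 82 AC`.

U+110D: 3-byte form → E1 84 8D.
U+04FB: 2-byte form → D3 BB.
U+16A8: 3-byte form → E1 9A A8.
U+01F9: 2-byte form → C7 B9.
U+5A3A1: 4-byte form → F1 9A 8E A1.
U+12130: 4-byte form → F0 92 84 B0.
U+DE693: 4-byte form → F3 9E 9A 93.
U+FB590: 4-byte form → F3 BB 96 90.
Concatenated (26 bytes): E1 84 8D D3 BB E1 9A A8 C7 B9 F1 9A 8E A1 F0 92 84 B0 F3 9E 9A 93 F3 BB 96 90.

E1 84 8D D3 BB E1 9A A8 C7 B9 F1 9A 8E A1 F0 92 84 B0 F3 9E 9A 93 F3 BB 96 90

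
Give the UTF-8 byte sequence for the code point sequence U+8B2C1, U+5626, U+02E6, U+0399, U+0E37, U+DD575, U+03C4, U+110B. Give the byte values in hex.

U+8B2C1: 4-byte form → F2 8B 8B 81.
U+5626: 3-byte form → E5 98 A6.
U+02E6: 2-byte form → CB A6.
U+0399: 2-byte form → CE 99.
U+0E37: 3-byte form → E0 B8 B7.
U+DD575: 4-byte form → F3 9D 95 B5.
U+03C4: 2-byte form → CF 84.
U+110B: 3-byte form → E1 84 8B.
Concatenated (23 bytes): F2 8B 8B 81 E5 98 A6 CB A6 CE 99 E0 B8 B7 F3 9D 95 B5 CF 84 E1 84 8B.

F2 8B 8B 81 E5 98 A6 CB A6 CE 99 E0 B8 B7 F3 9D 95 B5 CF 84 E1 84 8B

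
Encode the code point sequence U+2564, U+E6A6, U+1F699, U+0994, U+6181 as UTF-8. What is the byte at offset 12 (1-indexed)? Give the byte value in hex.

1-indexed offset 12 is 0-indexed offset 11.
U+2564 → 3-byte form E2 95 A4 at offsets 0–2.
U+E6A6 → 3-byte form EE 9A A6 at offsets 3–5.
U+1F699 → 4-byte form F0 9F 9A 99 at offsets 6–9.
U+0994 → 3-byte form E0 A6 94 at offsets 10–12.
Offset 11 falls in char 4's range; it's byte 2 of E0 A6 94 = 0xA6.

0xA6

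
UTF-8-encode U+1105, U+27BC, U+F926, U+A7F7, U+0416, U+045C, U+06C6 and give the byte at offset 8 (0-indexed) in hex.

0xA6

U+1105 → 3-byte form E1 84 85 at offsets 0–2.
U+27BC → 3-byte form E2 9E BC at offsets 3–5.
U+F926 → 3-byte form EF A4 A6 at offsets 6–8.
Offset 8 falls in char 3's range; it's byte 3 of EF A4 A6 = 0xA6.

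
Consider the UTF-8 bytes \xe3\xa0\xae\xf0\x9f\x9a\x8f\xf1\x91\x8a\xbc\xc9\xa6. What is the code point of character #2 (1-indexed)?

U+1F68F

Offset 0: leading byte 0xE3 = 11100011 → 3-byte char #1 = E3 A0 AE.
Offset 3: leading byte 0xF0 = 11110000 → 4-byte char #2 = F0 9F 9A 8F.
Leading byte 0xF0 = 11110000 matches 11110xxx → 4-byte sequence.
Byte 1: 0xF0 = 11110000, payload 000 (3 bits).
Byte 2: 0x9F = 10011111 (10xxxxxx ✓), payload 011111.
Byte 3: 0x9A = 10011010 (10xxxxxx ✓), payload 011010.
Byte 4: 0x8F = 10001111 (10xxxxxx ✓), payload 001111.
Concatenate: 000011111011010001111 = 0x1F68F (21 bits → U+1F68F).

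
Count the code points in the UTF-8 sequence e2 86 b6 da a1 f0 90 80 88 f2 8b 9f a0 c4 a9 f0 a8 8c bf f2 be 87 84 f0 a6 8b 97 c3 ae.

9

Byte at offset 0: 0xE2 = 11100010 → 3-byte char (#1). Advance 3.
Byte at offset 3: 0xDA = 11011010 → 2-byte char (#2). Advance 2.
Byte at offset 5: 0xF0 = 11110000 → 4-byte char (#3). Advance 4.
Byte at offset 9: 0xF2 = 11110010 → 4-byte char (#4). Advance 4.
Byte at offset 13: 0xC4 = 11000100 → 2-byte char (#5). Advance 2.
Byte at offset 15: 0xF0 = 11110000 → 4-byte char (#6). Advance 4.
Byte at offset 19: 0xF2 = 11110010 → 4-byte char (#7). Advance 4.
Byte at offset 23: 0xF0 = 11110000 → 4-byte char (#8). Advance 4.
Byte at offset 27: 0xC3 = 11000011 → 2-byte char (#9). Advance 2.
Reached end at offset 29 after 9 code points.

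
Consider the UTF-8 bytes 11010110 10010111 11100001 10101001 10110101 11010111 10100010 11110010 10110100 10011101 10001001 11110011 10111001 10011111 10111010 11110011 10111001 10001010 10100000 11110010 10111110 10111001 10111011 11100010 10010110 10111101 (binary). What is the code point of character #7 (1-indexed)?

Offset 0: leading byte 0xD6 = 11010110 → 2-byte char #1 = D6 97.
Offset 2: leading byte 0xE1 = 11100001 → 3-byte char #2 = E1 A9 B5.
Offset 5: leading byte 0xD7 = 11010111 → 2-byte char #3 = D7 A2.
Offset 7: leading byte 0xF2 = 11110010 → 4-byte char #4 = F2 B4 9D 89.
Offset 11: leading byte 0xF3 = 11110011 → 4-byte char #5 = F3 B9 9F BA.
Offset 15: leading byte 0xF3 = 11110011 → 4-byte char #6 = F3 B9 8A A0.
Offset 19: leading byte 0xF2 = 11110010 → 4-byte char #7 = F2 BE B9 BB.
Leading byte 0xF2 = 11110010 matches 11110xxx → 4-byte sequence.
Byte 1: 0xF2 = 11110010, payload 010 (3 bits).
Byte 2: 0xBE = 10111110 (10xxxxxx ✓), payload 111110.
Byte 3: 0xB9 = 10111001 (10xxxxxx ✓), payload 111001.
Byte 4: 0xBB = 10111011 (10xxxxxx ✓), payload 111011.
Concatenate: 010111110111001111011 = 0xBEE7B (21 bits → U+BEE7B).

U+BEE7B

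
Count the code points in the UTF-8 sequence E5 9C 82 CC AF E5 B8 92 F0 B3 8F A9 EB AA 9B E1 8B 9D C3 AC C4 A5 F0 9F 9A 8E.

Byte at offset 0: 0xE5 = 11100101 → 3-byte char (#1). Advance 3.
Byte at offset 3: 0xCC = 11001100 → 2-byte char (#2). Advance 2.
Byte at offset 5: 0xE5 = 11100101 → 3-byte char (#3). Advance 3.
Byte at offset 8: 0xF0 = 11110000 → 4-byte char (#4). Advance 4.
Byte at offset 12: 0xEB = 11101011 → 3-byte char (#5). Advance 3.
Byte at offset 15: 0xE1 = 11100001 → 3-byte char (#6). Advance 3.
Byte at offset 18: 0xC3 = 11000011 → 2-byte char (#7). Advance 2.
Byte at offset 20: 0xC4 = 11000100 → 2-byte char (#8). Advance 2.
Byte at offset 22: 0xF0 = 11110000 → 4-byte char (#9). Advance 4.
Reached end at offset 26 after 9 code points.

9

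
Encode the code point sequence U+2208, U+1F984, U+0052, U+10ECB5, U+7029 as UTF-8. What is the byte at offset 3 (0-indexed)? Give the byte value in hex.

0xF0

U+2208 → 3-byte form E2 88 88 at offsets 0–2.
U+1F984 → 4-byte form F0 9F A6 84 at offsets 3–6.
Offset 3 falls in char 2's range; it's byte 1 of F0 9F A6 84 = 0xF0.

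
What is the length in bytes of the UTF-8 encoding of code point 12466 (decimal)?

U+30B2 = 0x30B2. UTF-8 uses 1 byte below 0x80, 2 below 0x800, 3 below 0x10000, 4 up to 0x10FFFF. 0x30B2 is in U+0800–U+FFFF → 3 bytes.

3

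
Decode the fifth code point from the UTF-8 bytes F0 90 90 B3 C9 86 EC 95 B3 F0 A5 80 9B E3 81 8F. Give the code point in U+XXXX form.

U+304F

Offset 0: leading byte 0xF0 = 11110000 → 4-byte char #1 = F0 90 90 B3.
Offset 4: leading byte 0xC9 = 11001001 → 2-byte char #2 = C9 86.
Offset 6: leading byte 0xEC = 11101100 → 3-byte char #3 = EC 95 B3.
Offset 9: leading byte 0xF0 = 11110000 → 4-byte char #4 = F0 A5 80 9B.
Offset 13: leading byte 0xE3 = 11100011 → 3-byte char #5 = E3 81 8F.
Leading byte 0xE3 = 11100011 matches 1110xxxx → 3-byte sequence.
Byte 1: 0xE3 = 11100011, payload 0011 (4 bits).
Byte 2: 0x81 = 10000001 (10xxxxxx ✓), payload 000001.
Byte 3: 0x8F = 10001111 (10xxxxxx ✓), payload 001111.
Concatenate: 0011000001001111 = 0x304F (16 bits → U+304F).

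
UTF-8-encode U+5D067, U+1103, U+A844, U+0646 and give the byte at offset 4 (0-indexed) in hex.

0xE1

U+5D067 → 4-byte form F1 9D 81 A7 at offsets 0–3.
U+1103 → 3-byte form E1 84 83 at offsets 4–6.
Offset 4 falls in char 2's range; it's byte 1 of E1 84 83 = 0xE1.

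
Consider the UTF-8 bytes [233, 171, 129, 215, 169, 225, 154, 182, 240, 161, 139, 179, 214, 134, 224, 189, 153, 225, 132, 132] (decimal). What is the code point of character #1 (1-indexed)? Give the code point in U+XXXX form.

U+9AC1

Offset 0: leading byte 0xE9 = 11101001 → 3-byte char #1 = E9 AB 81.
Leading byte 0xE9 = 11101001 matches 1110xxxx → 3-byte sequence.
Byte 1: 0xE9 = 11101001, payload 1001 (4 bits).
Byte 2: 0xAB = 10101011 (10xxxxxx ✓), payload 101011.
Byte 3: 0x81 = 10000001 (10xxxxxx ✓), payload 000001.
Concatenate: 1001101011000001 = 0x9AC1 (16 bits → U+9AC1).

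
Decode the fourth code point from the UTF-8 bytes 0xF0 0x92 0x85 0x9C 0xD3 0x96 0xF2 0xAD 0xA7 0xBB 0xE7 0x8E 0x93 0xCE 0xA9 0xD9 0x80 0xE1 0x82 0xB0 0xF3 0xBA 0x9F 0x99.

Offset 0: leading byte 0xF0 = 11110000 → 4-byte char #1 = F0 92 85 9C.
Offset 4: leading byte 0xD3 = 11010011 → 2-byte char #2 = D3 96.
Offset 6: leading byte 0xF2 = 11110010 → 4-byte char #3 = F2 AD A7 BB.
Offset 10: leading byte 0xE7 = 11100111 → 3-byte char #4 = E7 8E 93.
Leading byte 0xE7 = 11100111 matches 1110xxxx → 3-byte sequence.
Byte 1: 0xE7 = 11100111, payload 0111 (4 bits).
Byte 2: 0x8E = 10001110 (10xxxxxx ✓), payload 001110.
Byte 3: 0x93 = 10010011 (10xxxxxx ✓), payload 010011.
Concatenate: 0111001110010011 = 0x7393 (16 bits → U+7393).

U+7393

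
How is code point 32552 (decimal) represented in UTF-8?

E7 BC A8

U+7F28 = 0x7F28 = 32552 decimal. In range U+0800–U+FFFF → 3-byte form: 1110xxxx 10xxxxxx 10xxxxxx.
Binary (16 bits): 0111111100101000.
Split 4+6+6: 0111 | 111100 | 101000.
Byte 1: 11100111 = 0xE7.
Byte 2: 10111100 = 0xBC.
Byte 3: 10101000 = 0xA8.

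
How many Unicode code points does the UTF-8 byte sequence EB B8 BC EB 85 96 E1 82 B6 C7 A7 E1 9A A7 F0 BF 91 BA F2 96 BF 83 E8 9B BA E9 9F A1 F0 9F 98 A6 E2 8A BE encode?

Byte at offset 0: 0xEB = 11101011 → 3-byte char (#1). Advance 3.
Byte at offset 3: 0xEB = 11101011 → 3-byte char (#2). Advance 3.
Byte at offset 6: 0xE1 = 11100001 → 3-byte char (#3). Advance 3.
Byte at offset 9: 0xC7 = 11000111 → 2-byte char (#4). Advance 2.
Byte at offset 11: 0xE1 = 11100001 → 3-byte char (#5). Advance 3.
Byte at offset 14: 0xF0 = 11110000 → 4-byte char (#6). Advance 4.
Byte at offset 18: 0xF2 = 11110010 → 4-byte char (#7). Advance 4.
Byte at offset 22: 0xE8 = 11101000 → 3-byte char (#8). Advance 3.
Byte at offset 25: 0xE9 = 11101001 → 3-byte char (#9). Advance 3.
Byte at offset 28: 0xF0 = 11110000 → 4-byte char (#10). Advance 4.
Byte at offset 32: 0xE2 = 11100010 → 3-byte char (#11). Advance 3.
Reached end at offset 35 after 11 code points.

11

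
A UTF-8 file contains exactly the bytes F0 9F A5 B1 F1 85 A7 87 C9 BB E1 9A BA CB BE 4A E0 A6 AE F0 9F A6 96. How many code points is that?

8

Byte at offset 0: 0xF0 = 11110000 → 4-byte char (#1). Advance 4.
Byte at offset 4: 0xF1 = 11110001 → 4-byte char (#2). Advance 4.
Byte at offset 8: 0xC9 = 11001001 → 2-byte char (#3). Advance 2.
Byte at offset 10: 0xE1 = 11100001 → 3-byte char (#4). Advance 3.
Byte at offset 13: 0xCB = 11001011 → 2-byte char (#5). Advance 2.
Byte at offset 15: 0x4A = 01001010 → 1-byte char (#6). Advance 1.
Byte at offset 16: 0xE0 = 11100000 → 3-byte char (#7). Advance 3.
Byte at offset 19: 0xF0 = 11110000 → 4-byte char (#8). Advance 4.
Reached end at offset 23 after 8 code points.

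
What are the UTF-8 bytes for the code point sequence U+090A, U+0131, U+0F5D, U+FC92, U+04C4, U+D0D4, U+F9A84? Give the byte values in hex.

E0 A4 8A C4 B1 E0 BD 9D EF B2 92 D3 84 ED 83 94 F3 B9 AA 84

U+090A: 3-byte form → E0 A4 8A.
U+0131: 2-byte form → C4 B1.
U+0F5D: 3-byte form → E0 BD 9D.
U+FC92: 3-byte form → EF B2 92.
U+04C4: 2-byte form → D3 84.
U+D0D4: 3-byte form → ED 83 94.
U+F9A84: 4-byte form → F3 B9 AA 84.
Concatenated (20 bytes): E0 A4 8A C4 B1 E0 BD 9D EF B2 92 D3 84 ED 83 94 F3 B9 AA 84.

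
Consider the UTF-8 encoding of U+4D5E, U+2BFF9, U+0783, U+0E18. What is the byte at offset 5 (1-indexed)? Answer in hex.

0xAB

1-indexed offset 5 is 0-indexed offset 4.
U+4D5E → 3-byte form E4 B5 9E at offsets 0–2.
U+2BFF9 → 4-byte form F0 AB BF B9 at offsets 3–6.
Offset 4 falls in char 2's range; it's byte 2 of F0 AB BF B9 = 0xAB.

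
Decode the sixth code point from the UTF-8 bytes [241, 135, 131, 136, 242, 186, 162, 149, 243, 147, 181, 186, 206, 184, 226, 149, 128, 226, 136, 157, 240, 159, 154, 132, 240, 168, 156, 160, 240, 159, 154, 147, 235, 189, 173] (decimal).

Offset 0: leading byte 0xF1 = 11110001 → 4-byte char #1 = F1 87 83 88.
Offset 4: leading byte 0xF2 = 11110010 → 4-byte char #2 = F2 BA A2 95.
Offset 8: leading byte 0xF3 = 11110011 → 4-byte char #3 = F3 93 B5 BA.
Offset 12: leading byte 0xCE = 11001110 → 2-byte char #4 = CE B8.
Offset 14: leading byte 0xE2 = 11100010 → 3-byte char #5 = E2 95 80.
Offset 17: leading byte 0xE2 = 11100010 → 3-byte char #6 = E2 88 9D.
Leading byte 0xE2 = 11100010 matches 1110xxxx → 3-byte sequence.
Byte 1: 0xE2 = 11100010, payload 0010 (4 bits).
Byte 2: 0x88 = 10001000 (10xxxxxx ✓), payload 001000.
Byte 3: 0x9D = 10011101 (10xxxxxx ✓), payload 011101.
Concatenate: 0010001000011101 = 0x221D (16 bits → U+221D).

U+221D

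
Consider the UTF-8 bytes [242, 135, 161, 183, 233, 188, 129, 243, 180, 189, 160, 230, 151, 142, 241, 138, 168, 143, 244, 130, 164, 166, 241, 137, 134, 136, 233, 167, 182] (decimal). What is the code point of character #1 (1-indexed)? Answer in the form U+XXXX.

Offset 0: leading byte 0xF2 = 11110010 → 4-byte char #1 = F2 87 A1 B7.
Leading byte 0xF2 = 11110010 matches 11110xxx → 4-byte sequence.
Byte 1: 0xF2 = 11110010, payload 010 (3 bits).
Byte 2: 0x87 = 10000111 (10xxxxxx ✓), payload 000111.
Byte 3: 0xA1 = 10100001 (10xxxxxx ✓), payload 100001.
Byte 4: 0xB7 = 10110111 (10xxxxxx ✓), payload 110111.
Concatenate: 010000111100001110111 = 0x87877 (21 bits → U+87877).

U+87877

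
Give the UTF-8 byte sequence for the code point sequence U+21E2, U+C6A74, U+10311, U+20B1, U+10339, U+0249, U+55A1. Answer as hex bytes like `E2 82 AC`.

E2 87 A2 F3 86 A9 B4 F0 90 8C 91 E2 82 B1 F0 90 8C B9 C9 89 E5 96 A1

U+21E2: 3-byte form → E2 87 A2.
U+C6A74: 4-byte form → F3 86 A9 B4.
U+10311: 4-byte form → F0 90 8C 91.
U+20B1: 3-byte form → E2 82 B1.
U+10339: 4-byte form → F0 90 8C B9.
U+0249: 2-byte form → C9 89.
U+55A1: 3-byte form → E5 96 A1.
Concatenated (23 bytes): E2 87 A2 F3 86 A9 B4 F0 90 8C 91 E2 82 B1 F0 90 8C B9 C9 89 E5 96 A1.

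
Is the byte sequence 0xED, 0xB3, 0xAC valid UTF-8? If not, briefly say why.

invalid (encodes a surrogate (U+D800–U+DFFF))

Structurally a 3-byte sequence; payload = 0xDCEC.
But 0xDCEC is in U+D800–U+DFFF, the surrogate range. Surrogates are not Unicode scalar values and are forbidden in UTF-8.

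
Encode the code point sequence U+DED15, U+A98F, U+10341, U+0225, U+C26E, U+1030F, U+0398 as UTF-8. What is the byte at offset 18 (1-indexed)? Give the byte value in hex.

0x90

1-indexed offset 18 is 0-indexed offset 17.
U+DED15 → 4-byte form F3 9E B4 95 at offsets 0–3.
U+A98F → 3-byte form EA A6 8F at offsets 4–6.
U+10341 → 4-byte form F0 90 8D 81 at offsets 7–10.
U+0225 → 2-byte form C8 A5 at offsets 11–12.
U+C26E → 3-byte form EC 89 AE at offsets 13–15.
U+1030F → 4-byte form F0 90 8C 8F at offsets 16–19.
Offset 17 falls in char 6's range; it's byte 2 of F0 90 8C 8F = 0x90.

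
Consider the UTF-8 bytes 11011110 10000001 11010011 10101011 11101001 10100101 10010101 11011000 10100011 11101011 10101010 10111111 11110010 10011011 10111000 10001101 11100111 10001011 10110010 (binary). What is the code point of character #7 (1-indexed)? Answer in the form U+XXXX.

Offset 0: leading byte 0xDE = 11011110 → 2-byte char #1 = DE 81.
Offset 2: leading byte 0xD3 = 11010011 → 2-byte char #2 = D3 AB.
Offset 4: leading byte 0xE9 = 11101001 → 3-byte char #3 = E9 A5 95.
Offset 7: leading byte 0xD8 = 11011000 → 2-byte char #4 = D8 A3.
Offset 9: leading byte 0xEB = 11101011 → 3-byte char #5 = EB AA BF.
Offset 12: leading byte 0xF2 = 11110010 → 4-byte char #6 = F2 9B B8 8D.
Offset 16: leading byte 0xE7 = 11100111 → 3-byte char #7 = E7 8B B2.
Leading byte 0xE7 = 11100111 matches 1110xxxx → 3-byte sequence.
Byte 1: 0xE7 = 11100111, payload 0111 (4 bits).
Byte 2: 0x8B = 10001011 (10xxxxxx ✓), payload 001011.
Byte 3: 0xB2 = 10110010 (10xxxxxx ✓), payload 110010.
Concatenate: 0111001011110010 = 0x72F2 (16 bits → U+72F2).

U+72F2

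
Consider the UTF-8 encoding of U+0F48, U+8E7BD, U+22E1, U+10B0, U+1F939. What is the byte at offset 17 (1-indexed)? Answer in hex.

1-indexed offset 17 is 0-indexed offset 16.
U+0F48 → 3-byte form E0 BD 88 at offsets 0–2.
U+8E7BD → 4-byte form F2 8E 9E BD at offsets 3–6.
U+22E1 → 3-byte form E2 8B A1 at offsets 7–9.
U+10B0 → 3-byte form E1 82 B0 at offsets 10–12.
U+1F939 → 4-byte form F0 9F A4 B9 at offsets 13–16.
Offset 16 falls in char 5's range; it's byte 4 of F0 9F A4 B9 = 0xB9.

0xB9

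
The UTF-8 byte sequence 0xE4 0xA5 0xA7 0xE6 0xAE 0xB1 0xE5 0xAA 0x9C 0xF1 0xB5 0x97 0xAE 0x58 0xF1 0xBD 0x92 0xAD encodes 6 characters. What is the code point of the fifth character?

U+0058

Offset 0: leading byte 0xE4 = 11100100 → 3-byte char #1 = E4 A5 A7.
Offset 3: leading byte 0xE6 = 11100110 → 3-byte char #2 = E6 AE B1.
Offset 6: leading byte 0xE5 = 11100101 → 3-byte char #3 = E5 AA 9C.
Offset 9: leading byte 0xF1 = 11110001 → 4-byte char #4 = F1 B5 97 AE.
Offset 13: leading byte 0x58 = 01011000 → 1-byte char #5 = 58.
Leading byte 0x58 = 01011000 matches 0xxxxxxx → 1-byte sequence.
Byte 1: 0x58 = 01011000, payload 1011000 (7 bits).
Concatenate: 1011000 = 0x58 (7 bits → U+0058).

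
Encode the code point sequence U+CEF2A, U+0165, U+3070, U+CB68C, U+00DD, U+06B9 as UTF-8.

F3 8E BC AA C5 A5 E3 81 B0 F3 8B 9A 8C C3 9D DA B9

U+CEF2A: 4-byte form → F3 8E BC AA.
U+0165: 2-byte form → C5 A5.
U+3070: 3-byte form → E3 81 B0.
U+CB68C: 4-byte form → F3 8B 9A 8C.
U+00DD: 2-byte form → C3 9D.
U+06B9: 2-byte form → DA B9.
Concatenated (17 bytes): F3 8E BC AA C5 A5 E3 81 B0 F3 8B 9A 8C C3 9D DA B9.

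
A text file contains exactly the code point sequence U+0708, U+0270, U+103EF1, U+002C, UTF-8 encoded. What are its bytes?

U+0708: 2-byte form → DC 88.
U+0270: 2-byte form → C9 B0.
U+103EF1: 4-byte form → F4 83 BB B1.
U+002C: 1-byte form → 2C.
Concatenated (9 bytes): DC 88 C9 B0 F4 83 BB B1 2C.

DC 88 C9 B0 F4 83 BB B1 2C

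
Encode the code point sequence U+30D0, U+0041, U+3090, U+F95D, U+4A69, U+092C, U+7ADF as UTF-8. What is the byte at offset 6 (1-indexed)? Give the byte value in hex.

0x82

1-indexed offset 6 is 0-indexed offset 5.
U+30D0 → 3-byte form E3 83 90 at offsets 0–2.
U+0041 → 1-byte form 41 at offsets 3–3.
U+3090 → 3-byte form E3 82 90 at offsets 4–6.
Offset 5 falls in char 3's range; it's byte 2 of E3 82 90 = 0x82.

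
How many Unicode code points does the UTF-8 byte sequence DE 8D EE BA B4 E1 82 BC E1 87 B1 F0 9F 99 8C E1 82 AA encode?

6

Byte at offset 0: 0xDE = 11011110 → 2-byte char (#1). Advance 2.
Byte at offset 2: 0xEE = 11101110 → 3-byte char (#2). Advance 3.
Byte at offset 5: 0xE1 = 11100001 → 3-byte char (#3). Advance 3.
Byte at offset 8: 0xE1 = 11100001 → 3-byte char (#4). Advance 3.
Byte at offset 11: 0xF0 = 11110000 → 4-byte char (#5). Advance 4.
Byte at offset 15: 0xE1 = 11100001 → 3-byte char (#6). Advance 3.
Reached end at offset 18 after 6 code points.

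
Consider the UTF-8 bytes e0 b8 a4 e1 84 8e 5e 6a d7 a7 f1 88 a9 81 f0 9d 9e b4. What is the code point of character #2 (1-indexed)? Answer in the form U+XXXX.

U+110E

Offset 0: leading byte 0xE0 = 11100000 → 3-byte char #1 = E0 B8 A4.
Offset 3: leading byte 0xE1 = 11100001 → 3-byte char #2 = E1 84 8E.
Leading byte 0xE1 = 11100001 matches 1110xxxx → 3-byte sequence.
Byte 1: 0xE1 = 11100001, payload 0001 (4 bits).
Byte 2: 0x84 = 10000100 (10xxxxxx ✓), payload 000100.
Byte 3: 0x8E = 10001110 (10xxxxxx ✓), payload 001110.
Concatenate: 0001000100001110 = 0x110E (16 bits → U+110E).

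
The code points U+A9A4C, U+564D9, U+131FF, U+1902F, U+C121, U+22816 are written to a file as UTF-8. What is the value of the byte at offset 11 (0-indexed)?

U+A9A4C → 4-byte form F2 A9 A9 8C at offsets 0–3.
U+564D9 → 4-byte form F1 96 93 99 at offsets 4–7.
U+131FF → 4-byte form F0 93 87 BF at offsets 8–11.
Offset 11 falls in char 3's range; it's byte 4 of F0 93 87 BF = 0xBF.

0xBF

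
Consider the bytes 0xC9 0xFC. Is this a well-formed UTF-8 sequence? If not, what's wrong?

invalid (non-continuation byte where continuation expected)

Leading byte 0xC9 = 11001001 → 2-byte form.
Byte 2 is 0xFC = 11111100, which is not 10xxxxxx — expected a continuation byte.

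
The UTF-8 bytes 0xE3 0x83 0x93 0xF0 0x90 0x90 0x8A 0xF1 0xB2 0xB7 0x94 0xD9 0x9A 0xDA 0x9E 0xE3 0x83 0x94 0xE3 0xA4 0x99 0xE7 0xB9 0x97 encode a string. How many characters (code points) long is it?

8

Byte at offset 0: 0xE3 = 11100011 → 3-byte char (#1). Advance 3.
Byte at offset 3: 0xF0 = 11110000 → 4-byte char (#2). Advance 4.
Byte at offset 7: 0xF1 = 11110001 → 4-byte char (#3). Advance 4.
Byte at offset 11: 0xD9 = 11011001 → 2-byte char (#4). Advance 2.
Byte at offset 13: 0xDA = 11011010 → 2-byte char (#5). Advance 2.
Byte at offset 15: 0xE3 = 11100011 → 3-byte char (#6). Advance 3.
Byte at offset 18: 0xE3 = 11100011 → 3-byte char (#7). Advance 3.
Byte at offset 21: 0xE7 = 11100111 → 3-byte char (#8). Advance 3.
Reached end at offset 24 after 8 code points.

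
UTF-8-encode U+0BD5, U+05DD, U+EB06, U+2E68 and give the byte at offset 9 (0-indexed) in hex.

0xB9

U+0BD5 → 3-byte form E0 AF 95 at offsets 0–2.
U+05DD → 2-byte form D7 9D at offsets 3–4.
U+EB06 → 3-byte form EE AC 86 at offsets 5–7.
U+2E68 → 3-byte form E2 B9 A8 at offsets 8–10.
Offset 9 falls in char 4's range; it's byte 2 of E2 B9 A8 = 0xB9.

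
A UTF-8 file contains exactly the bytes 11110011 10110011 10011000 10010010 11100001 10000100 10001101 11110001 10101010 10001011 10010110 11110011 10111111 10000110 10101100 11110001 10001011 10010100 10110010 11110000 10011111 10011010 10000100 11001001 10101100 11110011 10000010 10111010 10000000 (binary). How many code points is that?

Byte at offset 0: 0xF3 = 11110011 → 4-byte char (#1). Advance 4.
Byte at offset 4: 0xE1 = 11100001 → 3-byte char (#2). Advance 3.
Byte at offset 7: 0xF1 = 11110001 → 4-byte char (#3). Advance 4.
Byte at offset 11: 0xF3 = 11110011 → 4-byte char (#4). Advance 4.
Byte at offset 15: 0xF1 = 11110001 → 4-byte char (#5). Advance 4.
Byte at offset 19: 0xF0 = 11110000 → 4-byte char (#6). Advance 4.
Byte at offset 23: 0xC9 = 11001001 → 2-byte char (#7). Advance 2.
Byte at offset 25: 0xF3 = 11110011 → 4-byte char (#8). Advance 4.
Reached end at offset 29 after 8 code points.

8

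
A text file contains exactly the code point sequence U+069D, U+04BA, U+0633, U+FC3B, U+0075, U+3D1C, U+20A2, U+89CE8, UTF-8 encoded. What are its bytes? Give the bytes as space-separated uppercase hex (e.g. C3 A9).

U+069D: 2-byte form → DA 9D.
U+04BA: 2-byte form → D2 BA.
U+0633: 2-byte form → D8 B3.
U+FC3B: 3-byte form → EF B0 BB.
U+0075: 1-byte form → 75.
U+3D1C: 3-byte form → E3 B4 9C.
U+20A2: 3-byte form → E2 82 A2.
U+89CE8: 4-byte form → F2 89 B3 A8.
Concatenated (20 bytes): DA 9D D2 BA D8 B3 EF B0 BB 75 E3 B4 9C E2 82 A2 F2 89 B3 A8.

DA 9D D2 BA D8 B3 EF B0 BB 75 E3 B4 9C E2 82 A2 F2 89 B3 A8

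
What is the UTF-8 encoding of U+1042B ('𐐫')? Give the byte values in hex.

F0 90 90 AB

U+1042B = 0x1042B = 66603 decimal. In range U+10000–U+10FFFF → 4-byte form: 11110xxx 10xxxxxx 10xxxxxx 10xxxxxx.
Binary (21 bits): 000010000010000101011.
Split 3+6+6+6: 000 | 010000 | 010000 | 101011.
Byte 1: 11110000 = 0xF0.
Byte 2: 10010000 = 0x90.
Byte 3: 10010000 = 0x90.
Byte 4: 10101011 = 0xAB.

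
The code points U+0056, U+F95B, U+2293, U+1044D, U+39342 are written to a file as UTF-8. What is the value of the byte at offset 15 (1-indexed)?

0x82

1-indexed offset 15 is 0-indexed offset 14.
U+0056 → 1-byte form 56 at offsets 0–0.
U+F95B → 3-byte form EF A5 9B at offsets 1–3.
U+2293 → 3-byte form E2 8A 93 at offsets 4–6.
U+1044D → 4-byte form F0 90 91 8D at offsets 7–10.
U+39342 → 4-byte form F0 B9 8D 82 at offsets 11–14.
Offset 14 falls in char 5's range; it's byte 4 of F0 B9 8D 82 = 0x82.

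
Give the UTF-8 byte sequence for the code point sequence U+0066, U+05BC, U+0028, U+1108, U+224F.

66 D6 BC 28 E1 84 88 E2 89 8F

U+0066: 1-byte form → 66.
U+05BC: 2-byte form → D6 BC.
U+0028: 1-byte form → 28.
U+1108: 3-byte form → E1 84 88.
U+224F: 3-byte form → E2 89 8F.
Concatenated (10 bytes): 66 D6 BC 28 E1 84 88 E2 89 8F.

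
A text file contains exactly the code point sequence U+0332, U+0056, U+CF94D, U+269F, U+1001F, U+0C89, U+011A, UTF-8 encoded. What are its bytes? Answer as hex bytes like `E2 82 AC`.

U+0332: 2-byte form → CC B2.
U+0056: 1-byte form → 56.
U+CF94D: 4-byte form → F3 8F A5 8D.
U+269F: 3-byte form → E2 9A 9F.
U+1001F: 4-byte form → F0 90 80 9F.
U+0C89: 3-byte form → E0 B2 89.
U+011A: 2-byte form → C4 9A.
Concatenated (19 bytes): CC B2 56 F3 8F A5 8D E2 9A 9F F0 90 80 9F E0 B2 89 C4 9A.

CC B2 56 F3 8F A5 8D E2 9A 9F F0 90 80 9F E0 B2 89 C4 9A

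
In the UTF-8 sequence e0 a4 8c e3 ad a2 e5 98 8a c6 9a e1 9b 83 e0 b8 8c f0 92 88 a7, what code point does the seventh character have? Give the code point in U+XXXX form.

Offset 0: leading byte 0xE0 = 11100000 → 3-byte char #1 = E0 A4 8C.
Offset 3: leading byte 0xE3 = 11100011 → 3-byte char #2 = E3 AD A2.
Offset 6: leading byte 0xE5 = 11100101 → 3-byte char #3 = E5 98 8A.
Offset 9: leading byte 0xC6 = 11000110 → 2-byte char #4 = C6 9A.
Offset 11: leading byte 0xE1 = 11100001 → 3-byte char #5 = E1 9B 83.
Offset 14: leading byte 0xE0 = 11100000 → 3-byte char #6 = E0 B8 8C.
Offset 17: leading byte 0xF0 = 11110000 → 4-byte char #7 = F0 92 88 A7.
Leading byte 0xF0 = 11110000 matches 11110xxx → 4-byte sequence.
Byte 1: 0xF0 = 11110000, payload 000 (3 bits).
Byte 2: 0x92 = 10010010 (10xxxxxx ✓), payload 010010.
Byte 3: 0x88 = 10001000 (10xxxxxx ✓), payload 001000.
Byte 4: 0xA7 = 10100111 (10xxxxxx ✓), payload 100111.
Concatenate: 000010010001000100111 = 0x12227 (21 bits → U+12227).

U+12227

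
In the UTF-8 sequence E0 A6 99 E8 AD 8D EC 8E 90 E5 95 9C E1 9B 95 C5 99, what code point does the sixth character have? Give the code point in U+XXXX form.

Offset 0: leading byte 0xE0 = 11100000 → 3-byte char #1 = E0 A6 99.
Offset 3: leading byte 0xE8 = 11101000 → 3-byte char #2 = E8 AD 8D.
Offset 6: leading byte 0xEC = 11101100 → 3-byte char #3 = EC 8E 90.
Offset 9: leading byte 0xE5 = 11100101 → 3-byte char #4 = E5 95 9C.
Offset 12: leading byte 0xE1 = 11100001 → 3-byte char #5 = E1 9B 95.
Offset 15: leading byte 0xC5 = 11000101 → 2-byte char #6 = C5 99.
Leading byte 0xC5 = 11000101 matches 110xxxxx → 2-byte sequence.
Byte 1: 0xC5 = 11000101, payload 00101 (5 bits).
Byte 2: 0x99 = 10011001 (10xxxxxx ✓), payload 011001.
Concatenate: 00101011001 = 0x159 (11 bits → U+0159).

U+0159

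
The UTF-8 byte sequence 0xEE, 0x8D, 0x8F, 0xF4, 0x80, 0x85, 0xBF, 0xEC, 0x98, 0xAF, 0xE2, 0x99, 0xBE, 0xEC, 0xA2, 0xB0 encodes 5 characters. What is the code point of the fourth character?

U+267E

Offset 0: leading byte 0xEE = 11101110 → 3-byte char #1 = EE 8D 8F.
Offset 3: leading byte 0xF4 = 11110100 → 4-byte char #2 = F4 80 85 BF.
Offset 7: leading byte 0xEC = 11101100 → 3-byte char #3 = EC 98 AF.
Offset 10: leading byte 0xE2 = 11100010 → 3-byte char #4 = E2 99 BE.
Leading byte 0xE2 = 11100010 matches 1110xxxx → 3-byte sequence.
Byte 1: 0xE2 = 11100010, payload 0010 (4 bits).
Byte 2: 0x99 = 10011001 (10xxxxxx ✓), payload 011001.
Byte 3: 0xBE = 10111110 (10xxxxxx ✓), payload 111110.
Concatenate: 0010011001111110 = 0x267E (16 bits → U+267E).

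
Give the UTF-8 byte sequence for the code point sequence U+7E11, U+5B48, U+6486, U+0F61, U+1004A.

U+7E11: 3-byte form → E7 B8 91.
U+5B48: 3-byte form → E5 AD 88.
U+6486: 3-byte form → E6 92 86.
U+0F61: 3-byte form → E0 BD A1.
U+1004A: 4-byte form → F0 90 81 8A.
Concatenated (16 bytes): E7 B8 91 E5 AD 88 E6 92 86 E0 BD A1 F0 90 81 8A.

E7 B8 91 E5 AD 88 E6 92 86 E0 BD A1 F0 90 81 8A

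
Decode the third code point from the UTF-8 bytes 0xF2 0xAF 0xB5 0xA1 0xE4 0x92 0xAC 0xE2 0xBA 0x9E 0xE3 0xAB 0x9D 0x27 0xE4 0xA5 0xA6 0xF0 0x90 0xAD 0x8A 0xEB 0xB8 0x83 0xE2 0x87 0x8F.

U+2E9E

Offset 0: leading byte 0xF2 = 11110010 → 4-byte char #1 = F2 AF B5 A1.
Offset 4: leading byte 0xE4 = 11100100 → 3-byte char #2 = E4 92 AC.
Offset 7: leading byte 0xE2 = 11100010 → 3-byte char #3 = E2 BA 9E.
Leading byte 0xE2 = 11100010 matches 1110xxxx → 3-byte sequence.
Byte 1: 0xE2 = 11100010, payload 0010 (4 bits).
Byte 2: 0xBA = 10111010 (10xxxxxx ✓), payload 111010.
Byte 3: 0x9E = 10011110 (10xxxxxx ✓), payload 011110.
Concatenate: 0010111010011110 = 0x2E9E (16 bits → U+2E9E).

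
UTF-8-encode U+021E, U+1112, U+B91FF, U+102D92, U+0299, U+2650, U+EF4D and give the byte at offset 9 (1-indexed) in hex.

1-indexed offset 9 is 0-indexed offset 8.
U+021E → 2-byte form C8 9E at offsets 0–1.
U+1112 → 3-byte form E1 84 92 at offsets 2–4.
U+B91FF → 4-byte form F2 B9 87 BF at offsets 5–8.
Offset 8 falls in char 3's range; it's byte 4 of F2 B9 87 BF = 0xBF.

0xBF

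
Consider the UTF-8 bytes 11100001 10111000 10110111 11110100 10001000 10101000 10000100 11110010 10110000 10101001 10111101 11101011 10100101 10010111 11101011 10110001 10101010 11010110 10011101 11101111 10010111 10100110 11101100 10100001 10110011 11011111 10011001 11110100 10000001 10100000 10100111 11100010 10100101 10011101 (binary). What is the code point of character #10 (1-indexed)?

Offset 0: leading byte 0xE1 = 11100001 → 3-byte char #1 = E1 B8 B7.
Offset 3: leading byte 0xF4 = 11110100 → 4-byte char #2 = F4 88 A8 84.
Offset 7: leading byte 0xF2 = 11110010 → 4-byte char #3 = F2 B0 A9 BD.
Offset 11: leading byte 0xEB = 11101011 → 3-byte char #4 = EB A5 97.
Offset 14: leading byte 0xEB = 11101011 → 3-byte char #5 = EB B1 AA.
Offset 17: leading byte 0xD6 = 11010110 → 2-byte char #6 = D6 9D.
Offset 19: leading byte 0xEF = 11101111 → 3-byte char #7 = EF 97 A6.
Offset 22: leading byte 0xEC = 11101100 → 3-byte char #8 = EC A1 B3.
Offset 25: leading byte 0xDF = 11011111 → 2-byte char #9 = DF 99.
Offset 27: leading byte 0xF4 = 11110100 → 4-byte char #10 = F4 81 A0 A7.
Leading byte 0xF4 = 11110100 matches 11110xxx → 4-byte sequence.
Byte 1: 0xF4 = 11110100, payload 100 (3 bits).
Byte 2: 0x81 = 10000001 (10xxxxxx ✓), payload 000001.
Byte 3: 0xA0 = 10100000 (10xxxxxx ✓), payload 100000.
Byte 4: 0xA7 = 10100111 (10xxxxxx ✓), payload 100111.
Concatenate: 100000001100000100111 = 0x101827 (21 bits → U+101827).

U+101827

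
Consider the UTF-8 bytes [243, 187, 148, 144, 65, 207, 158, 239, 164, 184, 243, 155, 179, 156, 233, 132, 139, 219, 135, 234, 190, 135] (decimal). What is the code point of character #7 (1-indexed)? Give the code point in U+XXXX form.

Offset 0: leading byte 0xF3 = 11110011 → 4-byte char #1 = F3 BB 94 90.
Offset 4: leading byte 0x41 = 01000001 → 1-byte char #2 = 41.
Offset 5: leading byte 0xCF = 11001111 → 2-byte char #3 = CF 9E.
Offset 7: leading byte 0xEF = 11101111 → 3-byte char #4 = EF A4 B8.
Offset 10: leading byte 0xF3 = 11110011 → 4-byte char #5 = F3 9B B3 9C.
Offset 14: leading byte 0xE9 = 11101001 → 3-byte char #6 = E9 84 8B.
Offset 17: leading byte 0xDB = 11011011 → 2-byte char #7 = DB 87.
Leading byte 0xDB = 11011011 matches 110xxxxx → 2-byte sequence.
Byte 1: 0xDB = 11011011, payload 11011 (5 bits).
Byte 2: 0x87 = 10000111 (10xxxxxx ✓), payload 000111.
Concatenate: 11011000111 = 0x6C7 (11 bits → U+06C7).

U+06C7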